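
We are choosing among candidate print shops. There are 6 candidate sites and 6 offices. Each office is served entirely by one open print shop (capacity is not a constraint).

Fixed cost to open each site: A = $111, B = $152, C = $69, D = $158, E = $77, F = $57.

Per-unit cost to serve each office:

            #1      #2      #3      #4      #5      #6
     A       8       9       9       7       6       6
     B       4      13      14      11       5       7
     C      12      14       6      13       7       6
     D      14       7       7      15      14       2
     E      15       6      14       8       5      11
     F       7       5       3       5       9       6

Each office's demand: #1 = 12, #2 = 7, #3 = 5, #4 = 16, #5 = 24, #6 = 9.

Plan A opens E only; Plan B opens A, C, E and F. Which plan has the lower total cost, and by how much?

Plan B is cheaper by 14.

Plan A: {E}: #1→E 15·12=180, #2→E 6·7=42, #3→E 14·5=70, #4→E 8·16=128, #5→E 5·24=120, #6→E 11·9=99. Service 639; fixed 77; total 716.
Plan B: {A, C, E, F}: #1→F 7·12=84, #2→F 5·7=35, #3→F 3·5=15, #4→F 5·16=80, #5→E 5·24=120, #6→A 6·9=54. Service 388; fixed 314; total 702.
Difference: |716 − 702| = 14.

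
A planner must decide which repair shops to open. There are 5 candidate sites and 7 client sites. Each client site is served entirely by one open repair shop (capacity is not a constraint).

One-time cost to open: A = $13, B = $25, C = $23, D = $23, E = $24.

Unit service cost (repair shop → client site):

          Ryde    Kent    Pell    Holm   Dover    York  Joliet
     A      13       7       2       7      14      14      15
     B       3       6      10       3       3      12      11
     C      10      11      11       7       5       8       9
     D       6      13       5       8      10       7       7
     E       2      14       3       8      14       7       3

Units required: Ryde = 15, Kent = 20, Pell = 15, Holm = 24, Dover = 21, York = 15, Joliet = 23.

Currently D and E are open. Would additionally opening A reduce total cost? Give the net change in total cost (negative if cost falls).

Current service cost with {D, E}: 911.
Adding A: each client site re-picks its cheapest; new service cost 752, saving 159.
Extra fixed cost: 13. Net change = 13 − 159 = -146.
(Totals: 958 → 812.)

Yes — net change −146 (cost falls by 146).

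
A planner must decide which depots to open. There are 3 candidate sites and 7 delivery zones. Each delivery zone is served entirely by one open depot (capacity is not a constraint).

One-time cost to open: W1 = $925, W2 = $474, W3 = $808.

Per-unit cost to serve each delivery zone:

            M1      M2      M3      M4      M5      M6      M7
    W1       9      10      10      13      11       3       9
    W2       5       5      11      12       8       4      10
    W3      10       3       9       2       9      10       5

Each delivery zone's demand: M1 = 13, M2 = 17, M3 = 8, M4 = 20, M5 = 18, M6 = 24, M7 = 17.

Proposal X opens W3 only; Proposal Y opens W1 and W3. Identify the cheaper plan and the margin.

Proposal X is cheaper by 744.

Proposal X: {W3}: M1→W3 10·13=130, M2→W3 3·17=51, M3→W3 9·8=72, M4→W3 2·20=40, M5→W3 9·18=162, M6→W3 10·24=240, M7→W3 5·17=85. Service 780; fixed 808; total 1588.
Proposal Y: {W1, W3}: M1→W1 9·13=117, M2→W3 3·17=51, M3→W3 9·8=72, M4→W3 2·20=40, M5→W3 9·18=162, M6→W1 3·24=72, M7→W3 5·17=85. Service 599; fixed 1733; total 2332.
Difference: |1588 − 2332| = 744.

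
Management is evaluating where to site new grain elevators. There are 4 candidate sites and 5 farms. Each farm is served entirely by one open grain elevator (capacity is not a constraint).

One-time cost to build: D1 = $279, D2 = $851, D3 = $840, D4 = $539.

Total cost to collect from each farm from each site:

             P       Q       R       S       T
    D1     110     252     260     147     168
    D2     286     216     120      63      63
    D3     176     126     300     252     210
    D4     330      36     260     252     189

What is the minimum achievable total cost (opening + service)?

Minimum total cost: 1216

For any fixed open set, each farm goes to its cheapest open site; total = fixed + service.
{D1}: P→D1 110, Q→D1 252, R→D1 260, S→D1 147, T→D1 168. Service 937; fixed 279; total 1216.
{D1, D4}: service 721 + fixed 818 = 1539
{D2}: P→D2 286, Q→D2 216, R→D2 120, S→D2 63, T→D2 63. Service 748; fixed 851; total 1599.
{D1, D2, D3, D4}: service 392 + fixed 2509 = 2901
No other subset beats 1216.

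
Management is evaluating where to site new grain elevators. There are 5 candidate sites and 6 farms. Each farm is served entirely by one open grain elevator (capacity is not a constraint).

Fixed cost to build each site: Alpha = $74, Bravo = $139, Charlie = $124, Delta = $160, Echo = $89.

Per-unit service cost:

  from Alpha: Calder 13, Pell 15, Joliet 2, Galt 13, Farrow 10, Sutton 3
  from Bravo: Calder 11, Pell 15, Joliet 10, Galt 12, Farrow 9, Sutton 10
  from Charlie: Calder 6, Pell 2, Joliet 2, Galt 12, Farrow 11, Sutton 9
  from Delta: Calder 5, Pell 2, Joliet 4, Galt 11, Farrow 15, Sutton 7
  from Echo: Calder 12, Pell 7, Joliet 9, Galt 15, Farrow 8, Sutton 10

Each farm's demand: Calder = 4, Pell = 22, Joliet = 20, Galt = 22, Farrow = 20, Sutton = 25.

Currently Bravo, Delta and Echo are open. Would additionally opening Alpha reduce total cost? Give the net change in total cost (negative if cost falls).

Current service cost with {Bravo, Delta, Echo}: 721.
Adding Alpha: each farm re-picks its cheapest; new service cost 581, saving 140.
Extra fixed cost: 74. Net change = 74 − 140 = -66.
(Totals: 1109 → 1043.)

Yes — net change −66 (cost falls by 66).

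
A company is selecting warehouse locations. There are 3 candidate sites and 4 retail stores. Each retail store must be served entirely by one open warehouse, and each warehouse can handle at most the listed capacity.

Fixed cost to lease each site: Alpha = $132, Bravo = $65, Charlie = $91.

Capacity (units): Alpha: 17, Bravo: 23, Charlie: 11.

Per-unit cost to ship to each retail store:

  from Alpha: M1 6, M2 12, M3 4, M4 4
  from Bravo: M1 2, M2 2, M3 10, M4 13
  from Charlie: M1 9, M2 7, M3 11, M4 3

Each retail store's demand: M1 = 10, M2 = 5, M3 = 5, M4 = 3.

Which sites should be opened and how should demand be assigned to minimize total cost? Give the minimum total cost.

Open {Bravo}: M1→Bravo 2·10=20, M2→Bravo 2·5=10, M3→Bravo 10·5=50, M4→Bravo 13·3=39.
Loads: Bravo carries 23/23. Service 119; fixed 65; total 184.
Next best feasible plan costs 245.

Minimum total cost: 184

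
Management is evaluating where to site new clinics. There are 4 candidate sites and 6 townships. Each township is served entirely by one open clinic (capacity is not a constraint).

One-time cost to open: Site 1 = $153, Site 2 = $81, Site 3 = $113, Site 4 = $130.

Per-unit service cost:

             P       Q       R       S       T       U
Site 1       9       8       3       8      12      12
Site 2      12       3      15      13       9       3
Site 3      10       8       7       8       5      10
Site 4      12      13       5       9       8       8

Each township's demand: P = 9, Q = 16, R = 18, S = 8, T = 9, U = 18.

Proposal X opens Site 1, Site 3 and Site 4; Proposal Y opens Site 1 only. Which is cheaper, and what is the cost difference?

Proposal Y is cheaper by 108.

Proposal X: {Site 1, Site 3, Site 4}: P→Site 1 9·9=81, Q→Site 1 8·16=128, R→Site 1 3·18=54, S→Site 1 8·8=64, T→Site 3 5·9=45, U→Site 4 8·18=144. Service 516; fixed 396; total 912.
Proposal Y: {Site 1}: P→Site 1 9·9=81, Q→Site 1 8·16=128, R→Site 1 3·18=54, S→Site 1 8·8=64, T→Site 1 12·9=108, U→Site 1 12·18=216. Service 651; fixed 153; total 804.
Difference: |912 − 804| = 108.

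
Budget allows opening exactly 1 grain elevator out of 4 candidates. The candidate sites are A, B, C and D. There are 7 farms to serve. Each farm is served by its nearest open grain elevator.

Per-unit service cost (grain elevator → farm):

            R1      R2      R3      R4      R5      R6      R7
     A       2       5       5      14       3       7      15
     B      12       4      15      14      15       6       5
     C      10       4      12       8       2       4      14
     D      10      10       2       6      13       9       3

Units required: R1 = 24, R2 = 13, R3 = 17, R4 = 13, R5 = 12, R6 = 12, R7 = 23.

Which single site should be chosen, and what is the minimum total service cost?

With exactly 1 open, each farm uses its cheapest among the chosen.
{D}: R1→D 10·24=240, R2→D 10·13=130, R3→D 2·17=34, R4→D 6·13=78, R5→D 13·12=156, R6→D 9·12=108, R7→D 3·23=69. Service cost 815.
{A}: service cost 845
{C}: service cost 994
Among all 4 size-1 choices, {D} is lowest.

Choose D only; total service cost 815.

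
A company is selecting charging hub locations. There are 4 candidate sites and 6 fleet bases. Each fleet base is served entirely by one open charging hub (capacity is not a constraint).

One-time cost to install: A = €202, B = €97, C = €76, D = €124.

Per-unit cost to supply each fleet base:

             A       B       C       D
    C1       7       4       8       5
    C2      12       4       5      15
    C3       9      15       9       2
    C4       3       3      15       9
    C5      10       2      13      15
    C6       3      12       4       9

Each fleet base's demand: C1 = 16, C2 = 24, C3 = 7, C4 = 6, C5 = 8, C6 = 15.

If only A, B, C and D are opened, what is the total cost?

Each fleet base is assigned to its cheapest site among the open ones.
{A, B, C, D}: C1→B 4·16=64, C2→B 4·24=96, C3→D 2·7=14, C4→A 3·6=18, C5→B 2·8=16, C6→A 3·15=45. Service 253; fixed 499; total 752.

Total cost: 752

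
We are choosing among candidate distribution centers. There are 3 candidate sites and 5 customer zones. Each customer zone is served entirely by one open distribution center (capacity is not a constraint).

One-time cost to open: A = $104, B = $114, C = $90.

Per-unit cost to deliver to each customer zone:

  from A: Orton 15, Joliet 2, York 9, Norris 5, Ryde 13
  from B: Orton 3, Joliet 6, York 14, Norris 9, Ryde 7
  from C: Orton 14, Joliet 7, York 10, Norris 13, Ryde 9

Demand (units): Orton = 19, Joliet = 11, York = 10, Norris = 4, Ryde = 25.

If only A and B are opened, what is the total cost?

Total cost: 582

Each customer zone is assigned to its cheapest site among the open ones.
{A, B}: Orton→B 3·19=57, Joliet→A 2·11=22, York→A 9·10=90, Norris→A 5·4=20, Ryde→B 7·25=175. Service 364; fixed 218; total 582.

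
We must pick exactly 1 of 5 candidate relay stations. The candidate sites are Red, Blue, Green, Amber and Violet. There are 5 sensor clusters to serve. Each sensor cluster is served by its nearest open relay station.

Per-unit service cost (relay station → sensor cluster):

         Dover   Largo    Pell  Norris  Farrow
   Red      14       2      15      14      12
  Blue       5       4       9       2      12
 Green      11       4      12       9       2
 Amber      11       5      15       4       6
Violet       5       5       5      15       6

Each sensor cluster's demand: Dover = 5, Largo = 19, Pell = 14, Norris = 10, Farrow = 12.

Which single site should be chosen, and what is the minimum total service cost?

With exactly 1 open, each sensor cluster uses its cheapest among the chosen.
{Blue}: Dover→Blue 5·5=25, Largo→Blue 4·19=76, Pell→Blue 9·14=126, Norris→Blue 2·10=20, Farrow→Blue 12·12=144. Service cost 391.
{Violet}: service cost 412
{Green}: service cost 413
Among all 5 size-1 choices, {Blue} is lowest.

Choose Blue only; total service cost 391.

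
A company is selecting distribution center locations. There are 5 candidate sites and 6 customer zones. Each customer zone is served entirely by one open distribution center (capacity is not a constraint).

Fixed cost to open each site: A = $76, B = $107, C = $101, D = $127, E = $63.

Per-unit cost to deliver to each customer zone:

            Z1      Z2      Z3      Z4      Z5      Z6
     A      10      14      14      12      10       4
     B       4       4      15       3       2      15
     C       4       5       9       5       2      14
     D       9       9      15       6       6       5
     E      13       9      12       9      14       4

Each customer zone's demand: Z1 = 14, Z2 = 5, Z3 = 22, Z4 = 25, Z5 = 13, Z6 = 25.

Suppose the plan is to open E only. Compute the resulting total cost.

Total cost: 1061

Each customer zone is assigned to its cheapest site among the open ones.
{E}: Z1→E 13·14=182, Z2→E 9·5=45, Z3→E 12·22=264, Z4→E 9·25=225, Z5→E 14·13=182, Z6→E 4·25=100. Service 998; fixed 63; total 1061.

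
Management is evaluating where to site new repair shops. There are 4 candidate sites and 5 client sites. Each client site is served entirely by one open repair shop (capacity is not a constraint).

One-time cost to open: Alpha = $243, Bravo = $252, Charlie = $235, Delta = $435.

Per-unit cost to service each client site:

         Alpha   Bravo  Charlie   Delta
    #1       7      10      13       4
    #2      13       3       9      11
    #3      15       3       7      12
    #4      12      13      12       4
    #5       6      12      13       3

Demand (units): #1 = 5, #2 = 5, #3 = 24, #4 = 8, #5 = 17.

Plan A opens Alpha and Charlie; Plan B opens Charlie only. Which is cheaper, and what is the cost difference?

Plan A: {Alpha, Charlie}: #1→Alpha 7·5=35, #2→Charlie 9·5=45, #3→Charlie 7·24=168, #4→Alpha 12·8=96, #5→Alpha 6·17=102. Service 446; fixed 478; total 924.
Plan B: {Charlie}: #1→Charlie 13·5=65, #2→Charlie 9·5=45, #3→Charlie 7·24=168, #4→Charlie 12·8=96, #5→Charlie 13·17=221. Service 595; fixed 235; total 830.
Difference: |924 − 830| = 94.

Plan B is cheaper by 94.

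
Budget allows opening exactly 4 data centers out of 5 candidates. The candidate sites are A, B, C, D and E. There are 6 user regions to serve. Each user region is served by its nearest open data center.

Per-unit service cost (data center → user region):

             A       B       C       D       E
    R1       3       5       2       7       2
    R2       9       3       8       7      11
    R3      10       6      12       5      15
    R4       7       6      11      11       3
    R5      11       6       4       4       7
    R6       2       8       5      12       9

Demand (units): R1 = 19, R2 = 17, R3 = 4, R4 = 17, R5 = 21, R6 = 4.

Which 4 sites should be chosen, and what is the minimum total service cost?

With exactly 4 open, each user region uses its cheapest among the chosen.
{A, B, D, E}: R1→E 2·19=38, R2→B 3·17=51, R3→D 5·4=20, R4→E 3·17=51, R5→D 4·21=84, R6→A 2·4=8. Service cost 252.
{A, B, C, E}: service cost 256
{B, C, D, E}: service cost 264
Among all 5 size-4 choices, {A, B, D, E} is lowest.

Choose A, B, D and E; total service cost 252.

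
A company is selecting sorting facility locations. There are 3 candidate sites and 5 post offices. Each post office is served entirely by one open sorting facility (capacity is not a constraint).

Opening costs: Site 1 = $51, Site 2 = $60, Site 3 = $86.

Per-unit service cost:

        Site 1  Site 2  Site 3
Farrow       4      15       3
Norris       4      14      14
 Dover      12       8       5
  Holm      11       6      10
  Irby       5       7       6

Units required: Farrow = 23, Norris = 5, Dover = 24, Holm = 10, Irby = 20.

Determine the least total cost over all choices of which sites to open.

For any fixed open set, each post office goes to its cheapest open site; total = fixed + service.
{Site 1, Site 3}: Farrow→Site 3 3·23=69, Norris→Site 1 4·5=20, Dover→Site 3 5·24=120, Holm→Site 3 10·10=100, Irby→Site 1 5·20=100. Service 409; fixed 137; total 546.
{Site 3}: Farrow→Site 3 3·23=69, Norris→Site 3 14·5=70, Dover→Site 3 5·24=120, Holm→Site 3 10·10=100, Irby→Site 3 6·20=120. Service 479; fixed 86; total 565.
{Site 1, Site 2, Site 3}: service 369 + fixed 197 = 566
{Site 1}: service 610 + fixed 51 = 661
No other subset beats 546.

Minimum total cost: 546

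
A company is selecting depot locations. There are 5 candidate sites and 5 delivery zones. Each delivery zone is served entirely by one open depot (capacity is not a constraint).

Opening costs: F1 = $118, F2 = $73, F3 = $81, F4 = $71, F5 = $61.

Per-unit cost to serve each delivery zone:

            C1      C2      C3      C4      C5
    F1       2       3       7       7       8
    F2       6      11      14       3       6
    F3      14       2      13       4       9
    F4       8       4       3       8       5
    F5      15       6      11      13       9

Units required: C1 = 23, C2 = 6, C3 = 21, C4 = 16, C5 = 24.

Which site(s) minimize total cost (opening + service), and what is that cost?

Open F2 and F4; minimum total cost 537.

For any fixed open set, each delivery zone goes to its cheapest open site; total = fixed + service.
{F2, F4}: C1→F2 6·23=138, C2→F4 4·6=24, C3→F4 3·21=63, C4→F2 3·16=48, C5→F4 5·24=120. Service 393; fixed 144; total 537.
{F1, F4}: service 359 + fixed 189 = 548
{F1, F2, F4}: C1→F1 2·23=46, C2→F1 3·6=18, C3→F4 3·21=63, C4→F2 3·16=48, C5→F4 5·24=120. Service 295; fixed 262; total 557.
{F1, F2, F3, F4, F5}: C1→F1 2·23=46, C2→F3 2·6=12, C3→F4 3·21=63, C4→F2 3·16=48, C5→F4 5·24=120. Service 289; fixed 404; total 693.
No other subset beats 537.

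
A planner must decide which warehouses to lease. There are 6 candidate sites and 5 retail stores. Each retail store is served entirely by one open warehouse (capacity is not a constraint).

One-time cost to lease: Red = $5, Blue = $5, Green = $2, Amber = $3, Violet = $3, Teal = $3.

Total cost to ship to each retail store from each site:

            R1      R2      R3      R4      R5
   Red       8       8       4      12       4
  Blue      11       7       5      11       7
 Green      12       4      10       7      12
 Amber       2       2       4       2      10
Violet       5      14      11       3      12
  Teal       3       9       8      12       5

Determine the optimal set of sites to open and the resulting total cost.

For any fixed open set, each retail store goes to its cheapest open site; total = fixed + service.
{Amber, Teal}: R1→Amber 2, R2→Amber 2, R3→Amber 4, R4→Amber 2, R5→Teal 5. Service 15; fixed 6; total 21.
{Red, Amber}: R1→Amber 2, R2→Amber 2, R3→Red 4, R4→Amber 2, R5→Red 4. Service 14; fixed 8; total 22.
{Green, Amber, Teal}: R1→Amber 2, R2→Amber 2, R3→Amber 4, R4→Amber 2, R5→Teal 5. Service 15; fixed 8; total 23.
{Red, Blue, Green, Amber, Violet, Teal}: R1→Amber 2, R2→Amber 2, R3→Red 4, R4→Amber 2, R5→Red 4. Service 14; fixed 21; total 35.
No other subset beats 21.

Open Amber and Teal; minimum total cost 21.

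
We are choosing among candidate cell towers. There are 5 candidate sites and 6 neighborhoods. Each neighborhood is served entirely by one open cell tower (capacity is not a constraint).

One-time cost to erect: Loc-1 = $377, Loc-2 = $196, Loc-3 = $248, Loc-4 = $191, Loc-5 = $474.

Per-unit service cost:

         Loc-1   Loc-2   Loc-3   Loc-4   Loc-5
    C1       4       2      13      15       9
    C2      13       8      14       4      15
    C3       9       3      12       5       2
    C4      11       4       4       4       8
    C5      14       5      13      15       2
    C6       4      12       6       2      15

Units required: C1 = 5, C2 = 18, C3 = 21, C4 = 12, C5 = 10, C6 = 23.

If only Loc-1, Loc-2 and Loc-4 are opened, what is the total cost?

Each neighborhood is assigned to its cheapest site among the open ones.
{Loc-1, Loc-2, Loc-4}: C1→Loc-2 2·5=10, C2→Loc-4 4·18=72, C3→Loc-2 3·21=63, C4→Loc-2 4·12=48, C5→Loc-2 5·10=50, C6→Loc-4 2·23=46. Service 289; fixed 764; total 1053.

Total cost: 1053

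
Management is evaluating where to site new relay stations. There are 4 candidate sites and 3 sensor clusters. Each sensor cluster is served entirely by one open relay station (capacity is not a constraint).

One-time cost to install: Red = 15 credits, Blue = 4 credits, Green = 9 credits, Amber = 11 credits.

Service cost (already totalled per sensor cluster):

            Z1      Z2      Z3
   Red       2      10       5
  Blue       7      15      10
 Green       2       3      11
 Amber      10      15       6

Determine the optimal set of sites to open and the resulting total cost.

Open Green only; minimum total cost 25.

For any fixed open set, each sensor cluster goes to its cheapest open site; total = fixed + service.
{Green}: Z1→Green 2, Z2→Green 3, Z3→Green 11. Service 16; fixed 9; total 25.
{Blue, Green}: service 15 + fixed 13 = 28
{Green, Amber}: Z1→Green 2, Z2→Green 3, Z3→Amber 6. Service 11; fixed 20; total 31.
{Red, Blue, Green, Amber}: service 10 + fixed 39 = 49
No other subset beats 25.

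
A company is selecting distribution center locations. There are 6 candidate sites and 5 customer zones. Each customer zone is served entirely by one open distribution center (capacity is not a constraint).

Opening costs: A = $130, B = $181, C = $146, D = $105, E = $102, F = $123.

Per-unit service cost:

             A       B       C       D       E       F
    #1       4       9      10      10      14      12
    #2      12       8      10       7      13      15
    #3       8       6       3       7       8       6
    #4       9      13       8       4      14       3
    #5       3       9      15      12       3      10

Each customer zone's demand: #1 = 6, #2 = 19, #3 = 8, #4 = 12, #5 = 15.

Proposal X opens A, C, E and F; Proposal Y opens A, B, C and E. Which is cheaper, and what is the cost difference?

Proposal X: {A, C, E, F}: #1→A 4·6=24, #2→C 10·19=190, #3→C 3·8=24, #4→F 3·12=36, #5→A 3·15=45. Service 319; fixed 501; total 820.
Proposal Y: {A, B, C, E}: #1→A 4·6=24, #2→B 8·19=152, #3→C 3·8=24, #4→C 8·12=96, #5→A 3·15=45. Service 341; fixed 559; total 900.
Difference: |820 − 900| = 80.

Proposal X is cheaper by 80.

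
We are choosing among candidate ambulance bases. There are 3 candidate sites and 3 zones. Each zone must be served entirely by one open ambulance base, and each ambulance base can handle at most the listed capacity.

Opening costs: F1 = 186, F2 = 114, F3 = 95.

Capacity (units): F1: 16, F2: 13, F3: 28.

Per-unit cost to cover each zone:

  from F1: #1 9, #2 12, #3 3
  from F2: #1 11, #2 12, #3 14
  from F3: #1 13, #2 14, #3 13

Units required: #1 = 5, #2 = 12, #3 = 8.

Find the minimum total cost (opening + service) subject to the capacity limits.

Minimum total cost: 432

Open {F3}: #1→F3 13·5=65, #2→F3 14·12=168, #3→F3 13·8=104.
Loads: F3 carries 25/28. Service 337; fixed 95; total 432.
Next best feasible plan costs 513.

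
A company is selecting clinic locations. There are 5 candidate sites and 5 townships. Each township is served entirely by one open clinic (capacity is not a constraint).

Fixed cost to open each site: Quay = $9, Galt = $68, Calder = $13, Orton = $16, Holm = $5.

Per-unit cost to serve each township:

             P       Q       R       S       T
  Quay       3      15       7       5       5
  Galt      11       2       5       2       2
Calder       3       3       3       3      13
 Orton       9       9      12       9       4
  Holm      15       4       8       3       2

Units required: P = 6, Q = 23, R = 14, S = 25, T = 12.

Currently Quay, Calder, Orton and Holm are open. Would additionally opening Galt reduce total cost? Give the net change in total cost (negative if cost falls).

No — net change +20 (cost rises by 20).

Current service cost with {Quay, Calder, Orton, Holm}: 228.
Adding Galt: each township re-picks its cheapest; new service cost 180, saving 48.
Extra fixed cost: 68. Net change = 68 − 48 = 20.
(Totals: 271 → 291.)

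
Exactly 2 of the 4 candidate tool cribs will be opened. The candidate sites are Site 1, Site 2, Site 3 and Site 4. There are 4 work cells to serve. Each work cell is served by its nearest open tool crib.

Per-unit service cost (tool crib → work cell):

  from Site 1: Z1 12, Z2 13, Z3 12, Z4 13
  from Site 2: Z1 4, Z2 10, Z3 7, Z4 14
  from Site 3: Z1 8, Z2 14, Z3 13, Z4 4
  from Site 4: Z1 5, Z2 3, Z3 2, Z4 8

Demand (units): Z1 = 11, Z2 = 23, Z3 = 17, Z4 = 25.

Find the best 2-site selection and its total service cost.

With exactly 2 open, each work cell uses its cheapest among the chosen.
{Site 3, Site 4}: Z1→Site 4 5·11=55, Z2→Site 4 3·23=69, Z3→Site 4 2·17=34, Z4→Site 3 4·25=100. Service cost 258.
{Site 2, Site 4}: service cost 347
{Site 1, Site 4}: service cost 358
Among all 6 size-2 choices, {Site 3, Site 4} is lowest.

Choose Site 3 and Site 4; total service cost 258.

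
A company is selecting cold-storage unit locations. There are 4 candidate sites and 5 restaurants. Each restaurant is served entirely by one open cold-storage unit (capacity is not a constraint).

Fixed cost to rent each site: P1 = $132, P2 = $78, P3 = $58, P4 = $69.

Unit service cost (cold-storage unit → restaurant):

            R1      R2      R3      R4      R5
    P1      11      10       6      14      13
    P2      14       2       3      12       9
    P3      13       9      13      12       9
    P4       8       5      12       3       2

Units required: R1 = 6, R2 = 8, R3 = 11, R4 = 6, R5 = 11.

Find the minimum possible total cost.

Minimum total cost: 284

For any fixed open set, each restaurant goes to its cheapest open site; total = fixed + service.
{P2, P4}: R1→P4 8·6=48, R2→P2 2·8=16, R3→P2 3·11=33, R4→P4 3·6=18, R5→P4 2·11=22. Service 137; fixed 147; total 284.
{P4}: R1→P4 8·6=48, R2→P4 5·8=40, R3→P4 12·11=132, R4→P4 3·6=18, R5→P4 2·11=22. Service 260; fixed 69; total 329.
{P2, P3, P4}: service 137 + fixed 205 = 342
{P1, P2, P3, P4}: R1→P4 8·6=48, R2→P2 2·8=16, R3→P2 3·11=33, R4→P4 3·6=18, R5→P4 2·11=22. Service 137; fixed 337; total 474.
No other subset beats 284.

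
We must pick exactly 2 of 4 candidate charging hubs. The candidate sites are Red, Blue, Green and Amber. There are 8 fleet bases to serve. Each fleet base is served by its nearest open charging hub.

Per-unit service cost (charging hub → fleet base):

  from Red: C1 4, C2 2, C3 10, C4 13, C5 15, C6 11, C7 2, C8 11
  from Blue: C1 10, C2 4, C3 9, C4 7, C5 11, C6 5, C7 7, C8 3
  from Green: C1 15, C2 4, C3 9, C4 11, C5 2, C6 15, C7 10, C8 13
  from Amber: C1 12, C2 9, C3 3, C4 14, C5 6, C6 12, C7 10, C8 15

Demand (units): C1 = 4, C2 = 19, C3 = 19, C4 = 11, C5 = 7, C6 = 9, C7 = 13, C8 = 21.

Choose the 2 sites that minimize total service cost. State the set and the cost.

Choose Blue and Amber; total service cost 491.

With exactly 2 open, each fleet base uses its cheapest among the chosen.
{Blue, Amber}: C1→Blue 10·4=40, C2→Blue 4·19=76, C3→Amber 3·19=57, C4→Blue 7·11=77, C5→Amber 6·7=42, C6→Blue 5·9=45, C7→Blue 7·13=91, C8→Blue 3·21=63. Service cost 491.
{Red, Blue}: service cost 513
{Blue, Green}: service cost 577
Among all 6 size-2 choices, {Blue, Amber} is lowest.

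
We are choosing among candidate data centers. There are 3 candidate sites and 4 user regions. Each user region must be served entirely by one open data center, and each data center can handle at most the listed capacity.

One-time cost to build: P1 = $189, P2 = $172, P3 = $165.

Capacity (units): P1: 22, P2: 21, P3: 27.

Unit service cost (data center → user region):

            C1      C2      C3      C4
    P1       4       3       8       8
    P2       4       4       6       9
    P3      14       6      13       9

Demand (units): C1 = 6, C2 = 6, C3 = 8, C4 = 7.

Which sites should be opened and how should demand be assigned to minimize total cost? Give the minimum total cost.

Open {P3}: C1→P3 14·6=84, C2→P3 6·6=36, C3→P3 13·8=104, C4→P3 9·7=63.
Loads: P3 carries 27/27. Service 287; fixed 165; total 452.
Next best feasible plan costs 496.

Minimum total cost: 452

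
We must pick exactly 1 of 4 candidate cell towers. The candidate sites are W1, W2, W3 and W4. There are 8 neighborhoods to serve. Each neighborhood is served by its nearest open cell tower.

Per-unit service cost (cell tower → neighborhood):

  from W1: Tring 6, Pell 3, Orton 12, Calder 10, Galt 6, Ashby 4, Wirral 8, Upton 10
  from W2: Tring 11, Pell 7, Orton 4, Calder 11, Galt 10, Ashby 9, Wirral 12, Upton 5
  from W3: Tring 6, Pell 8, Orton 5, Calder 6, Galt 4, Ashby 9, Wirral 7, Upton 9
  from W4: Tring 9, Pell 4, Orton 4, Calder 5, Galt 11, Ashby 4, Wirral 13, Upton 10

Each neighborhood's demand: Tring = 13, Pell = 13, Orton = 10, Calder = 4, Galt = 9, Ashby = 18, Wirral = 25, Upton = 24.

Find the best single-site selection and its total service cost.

Choose W1 only; total service cost 843.

With exactly 1 open, each neighborhood uses its cheapest among the chosen.
{W1}: Tring→W1 6·13=78, Pell→W1 3·13=39, Orton→W1 12·10=120, Calder→W1 10·4=40, Galt→W1 6·9=54, Ashby→W1 4·18=72, Wirral→W1 8·25=200, Upton→W1 10·24=240. Service cost 843.
{W3}: service cost 845
{W4}: service cost 965
Among all 4 size-1 choices, {W1} is lowest.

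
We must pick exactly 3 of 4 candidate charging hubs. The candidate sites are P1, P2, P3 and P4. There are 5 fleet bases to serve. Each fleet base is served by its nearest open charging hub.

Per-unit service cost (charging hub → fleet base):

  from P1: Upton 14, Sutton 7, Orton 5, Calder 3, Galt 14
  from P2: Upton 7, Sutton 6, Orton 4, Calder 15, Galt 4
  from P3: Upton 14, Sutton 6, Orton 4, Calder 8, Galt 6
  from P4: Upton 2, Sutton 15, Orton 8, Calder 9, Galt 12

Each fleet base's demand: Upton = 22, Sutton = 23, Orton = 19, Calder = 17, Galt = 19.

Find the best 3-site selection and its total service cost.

Choose P1, P2 and P4; total service cost 385.

With exactly 3 open, each fleet base uses its cheapest among the chosen.
{P1, P2, P4}: Upton→P4 2·22=44, Sutton→P2 6·23=138, Orton→P2 4·19=76, Calder→P1 3·17=51, Galt→P2 4·19=76. Service cost 385.
{P1, P3, P4}: service cost 423
{P2, P3, P4}: service cost 470
Among all 4 size-3 choices, {P1, P2, P4} is lowest.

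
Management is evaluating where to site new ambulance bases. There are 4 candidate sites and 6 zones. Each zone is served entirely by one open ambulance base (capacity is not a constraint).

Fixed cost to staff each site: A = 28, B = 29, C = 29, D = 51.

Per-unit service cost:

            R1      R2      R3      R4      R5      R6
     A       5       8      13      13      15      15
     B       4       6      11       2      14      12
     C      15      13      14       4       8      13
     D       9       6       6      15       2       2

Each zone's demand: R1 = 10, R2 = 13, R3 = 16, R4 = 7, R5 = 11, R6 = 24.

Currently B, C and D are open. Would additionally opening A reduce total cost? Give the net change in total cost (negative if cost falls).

No — net change +28 (cost rises by 28).

Current service cost with {B, C, D}: 298.
Adding A: each zone re-picks its cheapest; new service cost 298, saving 0.
Extra fixed cost: 28. Net change = 28 − 0 = 28.
(Totals: 407 → 435.)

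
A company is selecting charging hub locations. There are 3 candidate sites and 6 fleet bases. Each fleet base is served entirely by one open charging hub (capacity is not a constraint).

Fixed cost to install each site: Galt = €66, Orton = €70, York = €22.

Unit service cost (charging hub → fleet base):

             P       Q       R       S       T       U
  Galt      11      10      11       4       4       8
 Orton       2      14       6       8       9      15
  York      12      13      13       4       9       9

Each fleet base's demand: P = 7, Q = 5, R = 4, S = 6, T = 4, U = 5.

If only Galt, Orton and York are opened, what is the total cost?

Total cost: 326

Each fleet base is assigned to its cheapest site among the open ones.
{Galt, Orton, York}: P→Orton 2·7=14, Q→Galt 10·5=50, R→Orton 6·4=24, S→Galt 4·6=24, T→Galt 4·4=16, U→Galt 8·5=40. Service 168; fixed 158; total 326.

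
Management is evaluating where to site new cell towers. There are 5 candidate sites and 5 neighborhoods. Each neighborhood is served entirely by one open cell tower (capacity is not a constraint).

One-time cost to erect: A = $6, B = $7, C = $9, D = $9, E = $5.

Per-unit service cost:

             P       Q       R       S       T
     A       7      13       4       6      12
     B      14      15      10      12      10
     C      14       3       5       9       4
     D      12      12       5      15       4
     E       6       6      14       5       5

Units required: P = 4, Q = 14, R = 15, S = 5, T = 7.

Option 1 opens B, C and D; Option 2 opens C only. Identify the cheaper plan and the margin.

Option 2 is cheaper by 8.

Option 1: {B, C, D}: P→D 12·4=48, Q→C 3·14=42, R→C 5·15=75, S→C 9·5=45, T→C 4·7=28. Service 238; fixed 25; total 263.
Option 2: {C}: P→C 14·4=56, Q→C 3·14=42, R→C 5·15=75, S→C 9·5=45, T→C 4·7=28. Service 246; fixed 9; total 255.
Difference: |263 − 255| = 8.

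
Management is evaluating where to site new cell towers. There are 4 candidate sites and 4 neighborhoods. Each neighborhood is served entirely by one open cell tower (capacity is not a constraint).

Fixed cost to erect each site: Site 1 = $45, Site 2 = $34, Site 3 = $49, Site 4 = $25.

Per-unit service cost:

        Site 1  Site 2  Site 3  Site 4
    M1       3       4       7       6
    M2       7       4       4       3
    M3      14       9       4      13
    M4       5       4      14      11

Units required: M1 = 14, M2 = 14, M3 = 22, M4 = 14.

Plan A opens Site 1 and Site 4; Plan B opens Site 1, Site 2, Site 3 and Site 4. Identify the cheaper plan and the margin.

Plan B is cheaper by 129.

Plan A: {Site 1, Site 4}: M1→Site 1 3·14=42, M2→Site 4 3·14=42, M3→Site 4 13·22=286, M4→Site 1 5·14=70. Service 440; fixed 70; total 510.
Plan B: {Site 1, Site 2, Site 3, Site 4}: M1→Site 1 3·14=42, M2→Site 4 3·14=42, M3→Site 3 4·22=88, M4→Site 2 4·14=56. Service 228; fixed 153; total 381.
Difference: |510 − 381| = 129.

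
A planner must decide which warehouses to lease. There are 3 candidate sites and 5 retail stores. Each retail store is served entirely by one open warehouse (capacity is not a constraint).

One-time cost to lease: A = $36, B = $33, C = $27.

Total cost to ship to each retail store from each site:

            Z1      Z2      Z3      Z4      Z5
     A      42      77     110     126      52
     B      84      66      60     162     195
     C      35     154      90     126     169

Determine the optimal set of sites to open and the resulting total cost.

Open A and B; minimum total cost 415.

For any fixed open set, each retail store goes to its cheapest open site; total = fixed + service.
{A, B}: Z1→A 42, Z2→B 66, Z3→B 60, Z4→A 126, Z5→A 52. Service 346; fixed 69; total 415.
{A, B, C}: service 339 + fixed 96 = 435
{A}: service 407 + fixed 36 = 443
{C}: service 574 + fixed 27 = 601
No other subset beats 415.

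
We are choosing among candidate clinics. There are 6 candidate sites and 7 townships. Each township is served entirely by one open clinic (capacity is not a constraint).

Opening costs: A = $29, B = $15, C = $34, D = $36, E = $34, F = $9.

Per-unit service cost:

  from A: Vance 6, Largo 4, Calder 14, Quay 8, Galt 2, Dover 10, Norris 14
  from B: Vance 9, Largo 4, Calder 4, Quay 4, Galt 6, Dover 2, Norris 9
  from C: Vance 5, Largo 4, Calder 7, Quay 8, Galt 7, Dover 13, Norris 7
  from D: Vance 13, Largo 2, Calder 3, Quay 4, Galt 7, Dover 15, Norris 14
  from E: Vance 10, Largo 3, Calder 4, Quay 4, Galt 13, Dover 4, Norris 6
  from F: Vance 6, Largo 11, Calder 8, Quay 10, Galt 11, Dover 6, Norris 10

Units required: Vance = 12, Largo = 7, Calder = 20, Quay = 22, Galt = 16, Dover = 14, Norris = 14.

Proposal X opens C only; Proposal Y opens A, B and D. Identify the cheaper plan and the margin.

Proposal Y is cheaper by 330.

Proposal X: {C}: Vance→C 5·12=60, Largo→C 4·7=28, Calder→C 7·20=140, Quay→C 8·22=176, Galt→C 7·16=112, Dover→C 13·14=182, Norris→C 7·14=98. Service 796; fixed 34; total 830.
Proposal Y: {A, B, D}: Vance→A 6·12=72, Largo→D 2·7=14, Calder→D 3·20=60, Quay→B 4·22=88, Galt→A 2·16=32, Dover→B 2·14=28, Norris→B 9·14=126. Service 420; fixed 80; total 500.
Difference: |830 − 500| = 330.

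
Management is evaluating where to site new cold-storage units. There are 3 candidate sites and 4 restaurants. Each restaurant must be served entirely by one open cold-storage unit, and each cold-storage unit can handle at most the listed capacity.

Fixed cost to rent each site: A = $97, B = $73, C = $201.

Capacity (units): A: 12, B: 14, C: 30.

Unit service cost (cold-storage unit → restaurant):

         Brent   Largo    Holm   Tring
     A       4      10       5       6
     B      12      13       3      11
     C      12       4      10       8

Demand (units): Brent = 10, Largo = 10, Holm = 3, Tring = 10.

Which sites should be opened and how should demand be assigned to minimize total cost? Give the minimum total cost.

Minimum total cost: 488

Open {A, C}: Brent→A 4·10=40, Largo→C 4·10=40, Holm→C 10·3=30, Tring→C 8·10=80.
Loads: A carries 10/12, C carries 23/30. Service 190; fixed 298; total 488.
Next best feasible plan costs 523.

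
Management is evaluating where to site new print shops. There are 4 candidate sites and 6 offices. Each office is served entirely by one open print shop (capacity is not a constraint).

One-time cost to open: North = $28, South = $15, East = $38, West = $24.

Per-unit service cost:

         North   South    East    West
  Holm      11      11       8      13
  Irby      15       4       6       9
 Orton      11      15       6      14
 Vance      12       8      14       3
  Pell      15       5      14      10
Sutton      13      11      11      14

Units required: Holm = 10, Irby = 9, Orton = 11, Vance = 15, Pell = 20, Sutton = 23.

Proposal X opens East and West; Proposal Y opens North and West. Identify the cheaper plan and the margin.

Proposal X is cheaper by 148.

Proposal X: {East, West}: Holm→East 8·10=80, Irby→East 6·9=54, Orton→East 6·11=66, Vance→West 3·15=45, Pell→West 10·20=200, Sutton→East 11·23=253. Service 698; fixed 62; total 760.
Proposal Y: {North, West}: Holm→North 11·10=110, Irby→West 9·9=81, Orton→North 11·11=121, Vance→West 3·15=45, Pell→West 10·20=200, Sutton→North 13·23=299. Service 856; fixed 52; total 908.
Difference: |760 − 908| = 148.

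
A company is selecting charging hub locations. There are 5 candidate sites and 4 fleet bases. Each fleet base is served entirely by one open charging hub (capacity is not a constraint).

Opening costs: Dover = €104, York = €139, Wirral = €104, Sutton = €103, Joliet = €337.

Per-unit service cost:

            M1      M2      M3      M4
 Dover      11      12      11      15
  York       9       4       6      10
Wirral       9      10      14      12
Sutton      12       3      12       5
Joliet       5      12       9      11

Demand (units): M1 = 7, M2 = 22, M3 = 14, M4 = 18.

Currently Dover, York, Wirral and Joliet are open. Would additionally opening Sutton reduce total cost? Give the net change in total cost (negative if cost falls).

Current service cost with {Dover, York, Wirral, Joliet}: 387.
Adding Sutton: each fleet base re-picks its cheapest; new service cost 275, saving 112.
Extra fixed cost: 103. Net change = 103 − 112 = -9.
(Totals: 1071 → 1062.)

Yes — net change −9 (cost falls by 9).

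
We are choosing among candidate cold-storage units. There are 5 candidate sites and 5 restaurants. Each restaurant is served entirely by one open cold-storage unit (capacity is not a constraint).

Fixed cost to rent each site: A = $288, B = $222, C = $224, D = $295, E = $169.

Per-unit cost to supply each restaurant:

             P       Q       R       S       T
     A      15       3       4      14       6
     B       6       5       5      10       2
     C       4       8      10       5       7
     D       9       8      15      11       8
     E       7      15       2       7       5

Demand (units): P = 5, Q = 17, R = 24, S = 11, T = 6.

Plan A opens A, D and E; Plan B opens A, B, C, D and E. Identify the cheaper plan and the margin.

Plan A is cheaper by 391.

Plan A: {A, D, E}: P→E 7·5=35, Q→A 3·17=51, R→E 2·24=48, S→E 7·11=77, T→E 5·6=30. Service 241; fixed 752; total 993.
Plan B: {A, B, C, D, E}: P→C 4·5=20, Q→A 3·17=51, R→E 2·24=48, S→C 5·11=55, T→B 2·6=12. Service 186; fixed 1198; total 1384.
Difference: |993 − 1384| = 391.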